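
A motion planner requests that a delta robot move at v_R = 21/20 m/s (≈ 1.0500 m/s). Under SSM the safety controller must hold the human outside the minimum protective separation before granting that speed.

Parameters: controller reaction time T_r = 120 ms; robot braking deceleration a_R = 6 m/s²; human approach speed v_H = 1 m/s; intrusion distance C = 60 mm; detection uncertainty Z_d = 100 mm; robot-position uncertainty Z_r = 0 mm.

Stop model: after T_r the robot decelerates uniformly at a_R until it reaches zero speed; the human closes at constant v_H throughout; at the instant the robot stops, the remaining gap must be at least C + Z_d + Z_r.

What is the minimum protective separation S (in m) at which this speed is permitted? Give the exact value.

braking lasts T_s = (21/20)/6 = 0.1750 s
robot in T_r: 1.0500·0.1200 = 0.1260 m
robot covers 1.0500·0.1750 − ½·6.0000·0.1750² = 0.0919 m while stopping
human over T_r+T_s: 1.0000·(0.1200+0.1750) = 0.2950 m
C+Z_d+Z_r = 0.0600+0.1000+0.0000 = 0.1600 m
S_min ≈ 0.1260+0.0919+0.2950+0.1600  ⇒  S_min = 5383/8000 m

S_min = 5383/8000 m = 0.6729 m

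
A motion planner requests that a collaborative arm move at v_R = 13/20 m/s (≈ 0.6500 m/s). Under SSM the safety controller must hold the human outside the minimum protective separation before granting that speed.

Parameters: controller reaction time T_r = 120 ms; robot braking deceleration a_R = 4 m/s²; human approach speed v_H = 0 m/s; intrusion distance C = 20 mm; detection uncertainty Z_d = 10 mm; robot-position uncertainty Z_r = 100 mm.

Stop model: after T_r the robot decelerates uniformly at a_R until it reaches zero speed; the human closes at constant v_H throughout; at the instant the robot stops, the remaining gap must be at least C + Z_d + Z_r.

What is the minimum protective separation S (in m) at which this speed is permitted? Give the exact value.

T_s = v_R/a_R = (13/20)/4 = 0.1625 s
robot in T_r: 0.6500·0.1200 = 0.0780 m
braking distance = 0.6500²/(2·4.0000) = 0.0528 m
human closes 0.0000·0.2825 = 0.0000 m
residual clearance needed = 0.0200+0.0100+0.1000 = 0.1300 m
S_min ≈ 0.0780+0.0528+0.0000+0.1300  ⇒  S_min = 4173/16000 m

S_min = 4173/16000 m = 0.2608 m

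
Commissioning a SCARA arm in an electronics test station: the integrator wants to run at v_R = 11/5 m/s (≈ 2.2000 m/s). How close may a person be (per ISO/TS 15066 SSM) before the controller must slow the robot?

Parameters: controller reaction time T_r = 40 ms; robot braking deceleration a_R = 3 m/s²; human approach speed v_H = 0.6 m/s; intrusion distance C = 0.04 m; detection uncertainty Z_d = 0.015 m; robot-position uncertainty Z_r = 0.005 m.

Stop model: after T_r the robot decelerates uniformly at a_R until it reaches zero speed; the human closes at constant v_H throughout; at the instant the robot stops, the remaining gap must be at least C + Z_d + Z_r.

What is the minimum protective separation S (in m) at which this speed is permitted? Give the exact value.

S_min = 532/375 m = 1.4187 m

stop time T_s = (11/5)/3 = 0.7333 s
robot in T_r: 2.2000·0.0400 = 0.0880 m
braking distance = 2.2000²/(2·3.0000) = 0.8067 m
human over T_r+T_s: 0.6000·(0.0400+0.7333) = 0.4640 m
C+Z_d+Z_r = 0.0400+0.0150+0.0050 = 0.0600 m
S_min ≈ 0.0880+0.8067+0.4640+0.0600  ⇒  S_min = 532/375 m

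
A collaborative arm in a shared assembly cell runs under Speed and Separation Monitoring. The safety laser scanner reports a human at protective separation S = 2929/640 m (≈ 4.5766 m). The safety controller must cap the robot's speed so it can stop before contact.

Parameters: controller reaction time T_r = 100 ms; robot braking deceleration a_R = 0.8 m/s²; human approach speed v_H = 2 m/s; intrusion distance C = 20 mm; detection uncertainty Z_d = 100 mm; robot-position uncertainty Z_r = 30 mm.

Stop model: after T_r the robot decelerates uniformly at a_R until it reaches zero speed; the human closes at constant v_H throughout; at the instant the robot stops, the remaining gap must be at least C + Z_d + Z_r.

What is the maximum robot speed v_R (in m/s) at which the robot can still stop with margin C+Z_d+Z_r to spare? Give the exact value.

quadratic (5/8)·v² + (13/5)·v + (-541/128) = 0
  disc = (13/5)² − 4·(5/8)·(-541/128) = 110889/6400 ; √disc = 333/80
  v_R = (−(13/5) + 333/80) / (2·(5/8)) = 5/4 m/s
check:
braking lasts T_s = (5/4)/(4/5) = 1.5625 s
robot in T_r: 1.2500·0.1000 = 0.1250 m
braking distance = 1.2500²/(2·0.8000) = 0.9766 m
human over T_r+T_s: 2.0000·(0.1000+1.5625) = 3.3250 m
C+Z_d+Z_r = 0.0200+0.1000+0.0300 = 0.1500 m
sum ≈ 0.1250+0.9766+3.3250+0.1500 ≈ 4.5766 m = S ✓

v_R_max = 5/4 m/s = 1.2500 m/s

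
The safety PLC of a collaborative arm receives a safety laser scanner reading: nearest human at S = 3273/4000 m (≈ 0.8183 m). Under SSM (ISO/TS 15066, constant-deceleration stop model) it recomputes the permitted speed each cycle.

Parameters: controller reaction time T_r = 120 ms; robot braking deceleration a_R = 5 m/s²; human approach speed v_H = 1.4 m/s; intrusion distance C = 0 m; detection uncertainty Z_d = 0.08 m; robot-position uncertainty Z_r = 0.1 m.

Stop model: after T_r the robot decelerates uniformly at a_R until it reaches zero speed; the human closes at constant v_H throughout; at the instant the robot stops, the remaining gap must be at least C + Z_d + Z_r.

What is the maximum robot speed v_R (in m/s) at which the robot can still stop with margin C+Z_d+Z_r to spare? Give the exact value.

v_R_max = 19/20 m/s = 0.9500 m/s

quadratic (1/10)·v² + (2/5)·v + (-1881/4000) = 0
  disc = (2/5)² − 4·(1/10)·(-1881/4000) = 3481/10000 ; √disc = 59/100
  v_R = (−(2/5) + 59/100) / (2·(1/10)) = 19/20 m/s
check:
braking lasts T_s = (19/20)/5 = 0.1900 s
robot in T_r: 0.9500·0.1200 = 0.1140 m
robot covers 0.9500·0.1900 − ½·5.0000·0.1900² = 0.0902 m while stopping
human closes 1.4000·0.3100 = 0.4340 m
C+Z_d+Z_r = 0.0000+0.0800+0.1000 = 0.1800 m
sum ≈ 0.1140+0.0902+0.4340+0.1800 ≈ 0.8183 m = S ✓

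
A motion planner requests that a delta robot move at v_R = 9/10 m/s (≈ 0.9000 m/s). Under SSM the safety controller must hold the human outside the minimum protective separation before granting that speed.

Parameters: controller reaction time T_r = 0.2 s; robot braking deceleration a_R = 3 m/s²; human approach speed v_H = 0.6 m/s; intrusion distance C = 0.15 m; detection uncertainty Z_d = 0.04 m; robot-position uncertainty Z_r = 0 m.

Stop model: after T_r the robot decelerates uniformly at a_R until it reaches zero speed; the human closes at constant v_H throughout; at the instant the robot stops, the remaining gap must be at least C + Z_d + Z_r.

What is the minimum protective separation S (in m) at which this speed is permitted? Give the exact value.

S_min = 161/200 m = 0.8050 m

T_s = v_R/a_R = (9/10)/3 = 0.3000 s
reaction-phase robot travel = 0.9000·0.2000 = 0.1800 m
braking distance = 0.9000²/(2·3.0000) = 0.1350 m
person approaches 0.6000·(0.2000+0.3000) = 0.3000 m
C+Z_d+Z_r = 0.1500+0.0400+0.0000 = 0.1900 m
S_min ≈ 0.1800+0.1350+0.3000+0.1900  ⇒  S_min = 161/200 m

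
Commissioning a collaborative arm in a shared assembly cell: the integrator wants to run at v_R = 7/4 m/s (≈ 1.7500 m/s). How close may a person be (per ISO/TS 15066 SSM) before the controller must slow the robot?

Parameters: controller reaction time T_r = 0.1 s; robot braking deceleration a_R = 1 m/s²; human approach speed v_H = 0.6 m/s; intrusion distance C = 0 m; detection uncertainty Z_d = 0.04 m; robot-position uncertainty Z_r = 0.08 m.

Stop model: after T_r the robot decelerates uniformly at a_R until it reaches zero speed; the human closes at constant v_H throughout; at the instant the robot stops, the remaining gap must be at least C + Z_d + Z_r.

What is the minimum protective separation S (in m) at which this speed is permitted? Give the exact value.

stop time T_s = (7/4)/1 = 1.7500 s
robot covers v_R·T_r = 1.7500·0.1000 = 0.1750 m before braking
robot under decel: 1.7500²/(2·1.0000) = 1.5312 m
human closes 0.6000·1.8500 = 1.1100 m
margins: 0.0000+0.0400+0.0800 = 0.1200 m
S_min ≈ 0.1750+1.5312+1.1100+0.1200  ⇒  S_min = 2349/800 m

S_min = 2349/800 m = 2.9362 m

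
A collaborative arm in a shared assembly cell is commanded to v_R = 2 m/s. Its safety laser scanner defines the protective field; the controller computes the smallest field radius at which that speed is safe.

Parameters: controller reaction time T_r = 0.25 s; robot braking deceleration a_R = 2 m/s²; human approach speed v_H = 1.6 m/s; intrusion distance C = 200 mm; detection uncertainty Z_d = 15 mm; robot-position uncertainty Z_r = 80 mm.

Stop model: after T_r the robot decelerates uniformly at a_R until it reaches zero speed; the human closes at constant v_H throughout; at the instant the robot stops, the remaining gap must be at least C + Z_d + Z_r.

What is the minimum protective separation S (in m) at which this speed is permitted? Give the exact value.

T_s = v_R/a_R = 2/2 = 1.0000 s
reaction-phase robot travel = 2.0000·0.2500 = 0.5000 m
robot covers 2.0000·1.0000 − ½·2.0000·1.0000² = 1.0000 m while stopping
human over T_r+T_s: 1.6000·(0.2500+1.0000) = 2.0000 m
C+Z_d+Z_r = 0.2000+0.0150+0.0800 = 0.2950 m
S_min ≈ 0.5000+1.0000+2.0000+0.2950  ⇒  S_min = 759/200 m

S_min = 759/200 m = 3.7950 m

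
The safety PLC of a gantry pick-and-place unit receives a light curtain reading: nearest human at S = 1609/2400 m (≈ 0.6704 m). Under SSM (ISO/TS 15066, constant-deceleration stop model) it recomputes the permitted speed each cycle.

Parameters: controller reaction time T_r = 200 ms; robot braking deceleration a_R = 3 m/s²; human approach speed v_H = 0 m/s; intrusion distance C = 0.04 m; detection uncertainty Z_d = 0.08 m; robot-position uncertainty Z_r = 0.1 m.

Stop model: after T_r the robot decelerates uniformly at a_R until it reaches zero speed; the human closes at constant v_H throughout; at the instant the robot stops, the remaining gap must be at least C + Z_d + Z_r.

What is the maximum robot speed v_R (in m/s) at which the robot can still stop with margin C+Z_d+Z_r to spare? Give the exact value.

quadratic (1/6)·v² + (1/5)·v + (-1081/2400) = 0
  disc = (1/5)² − 4·(1/6)·(-1081/2400) = 49/144 ; √disc = 7/12
  v_R = (−(1/5) + 7/12) / (2·(1/6)) = 23/20 m/s
check:
braking lasts T_s = (23/20)/3 = 0.3833 s
reaction-phase robot travel = 1.1500·0.2000 = 0.2300 m
robot under decel: 1.1500²/(2·3.0000) = 0.2204 m
human over T_r+T_s: 0.0000·(0.2000+0.3833) = 0.0000 m
margins: 0.0400+0.0800+0.1000 = 0.2200 m
sum ≈ 0.2300+0.2204+0.0000+0.2200 ≈ 0.6704 m = S ✓

v_R_max = 23/20 m/s = 1.1500 m/s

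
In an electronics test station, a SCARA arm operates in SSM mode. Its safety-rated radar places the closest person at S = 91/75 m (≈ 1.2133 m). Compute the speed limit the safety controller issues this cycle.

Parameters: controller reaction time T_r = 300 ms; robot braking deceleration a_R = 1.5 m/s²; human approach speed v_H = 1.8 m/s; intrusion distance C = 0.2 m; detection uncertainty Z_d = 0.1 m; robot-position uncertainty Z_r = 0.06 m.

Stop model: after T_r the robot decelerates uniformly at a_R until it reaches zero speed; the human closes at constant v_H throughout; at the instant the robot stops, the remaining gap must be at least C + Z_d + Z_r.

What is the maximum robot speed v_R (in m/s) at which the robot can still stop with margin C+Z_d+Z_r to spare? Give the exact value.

collect terms ⇒ (1/3)·v_R² + (3/2)·v_R + (-47/150) = 0
  disc = (3/2)² − 4·(1/3)·(-47/150) = 2401/900 ; √disc = 49/30
  v_R = (−(3/2) + 49/30) / (2·(1/3)) = 1/5 m/s
check:
T_s = v_R/a_R = (1/5)/(3/2) = 0.1333 s
reaction-phase robot travel = 0.2000·0.3000 = 0.0600 m
robot under decel: 0.2000²/(2·1.5000) = 0.0133 m
person approaches 1.8000·(0.3000+0.1333) = 0.7800 m
margins: 0.2000+0.1000+0.0600 = 0.3600 m
sum ≈ 0.0600+0.0133+0.7800+0.3600 ≈ 1.2133 m = S ✓

v_R_max = 1/5 m/s = 0.2000 m/s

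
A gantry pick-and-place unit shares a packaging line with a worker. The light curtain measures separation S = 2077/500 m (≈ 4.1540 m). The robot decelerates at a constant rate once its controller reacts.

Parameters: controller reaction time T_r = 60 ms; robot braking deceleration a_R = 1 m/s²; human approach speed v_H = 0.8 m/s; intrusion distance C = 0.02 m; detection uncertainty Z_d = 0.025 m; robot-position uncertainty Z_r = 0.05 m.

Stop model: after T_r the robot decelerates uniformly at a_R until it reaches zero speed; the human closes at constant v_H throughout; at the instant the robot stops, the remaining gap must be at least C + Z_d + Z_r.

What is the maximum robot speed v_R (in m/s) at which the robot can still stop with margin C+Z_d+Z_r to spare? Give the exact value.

v_R_max = 21/10 m/s = 2.1000 m/s

at the boundary: (1/2)·v² + (43/50)·v + (-4011/1000) = 0
  disc = (43/50)² − 4·(1/2)·(-4011/1000) = 5476/625 ; √disc = 74/25
  v_R = (−(43/50) + 74/25) / (2·(1/2)) = 21/10 m/s
check:
T_s = v_R/a_R = (21/10)/1 = 2.1000 s
robot in T_r: 2.1000·0.0600 = 0.1260 m
robot under decel: 2.1000²/(2·1.0000) = 2.2050 m
human over T_r+T_s: 0.8000·(0.0600+2.1000) = 1.7280 m
residual clearance needed = 0.0200+0.0250+0.0500 = 0.0950 m
sum ≈ 0.1260+2.2050+1.7280+0.0950 ≈ 4.1540 m = S ✓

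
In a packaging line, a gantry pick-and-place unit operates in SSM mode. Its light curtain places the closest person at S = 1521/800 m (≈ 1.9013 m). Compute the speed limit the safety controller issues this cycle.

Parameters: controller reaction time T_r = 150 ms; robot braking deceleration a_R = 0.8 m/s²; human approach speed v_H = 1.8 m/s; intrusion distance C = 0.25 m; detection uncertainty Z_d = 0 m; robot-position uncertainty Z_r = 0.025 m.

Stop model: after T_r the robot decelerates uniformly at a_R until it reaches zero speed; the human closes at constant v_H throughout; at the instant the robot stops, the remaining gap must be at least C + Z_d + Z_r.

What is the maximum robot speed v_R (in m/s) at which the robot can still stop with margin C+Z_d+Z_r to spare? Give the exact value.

v_R_max = 1/2 m/s = 0.5000 m/s

collect terms ⇒ (5/8)·v_R² + (12/5)·v_R + (-217/160) = 0
  disc = (12/5)² − 4·(5/8)·(-217/160) = 14641/1600 ; √disc = 121/40
  v_R = (−(12/5) + 121/40) / (2·(5/8)) = 1/2 m/s
check:
stop time T_s = (1/2)/(4/5) = 0.6250 s
robot covers v_R·T_r = 0.5000·0.1500 = 0.0750 m before braking
braking distance = 0.5000²/(2·0.8000) = 0.1562 m
human over T_r+T_s: 1.8000·(0.1500+0.6250) = 1.3950 m
residual clearance needed = 0.2500+0.0000+0.0250 = 0.2750 m
sum ≈ 0.0750+0.1562+1.3950+0.2750 ≈ 1.9013 m = S ✓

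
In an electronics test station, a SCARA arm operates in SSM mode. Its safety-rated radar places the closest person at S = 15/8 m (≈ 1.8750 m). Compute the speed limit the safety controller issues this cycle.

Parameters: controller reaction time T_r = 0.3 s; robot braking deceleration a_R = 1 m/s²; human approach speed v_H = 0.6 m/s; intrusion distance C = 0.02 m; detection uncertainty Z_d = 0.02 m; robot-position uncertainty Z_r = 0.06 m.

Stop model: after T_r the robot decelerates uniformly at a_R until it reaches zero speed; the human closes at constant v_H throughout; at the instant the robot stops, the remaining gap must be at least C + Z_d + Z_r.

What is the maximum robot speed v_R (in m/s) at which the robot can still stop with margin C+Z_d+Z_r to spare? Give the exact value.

at the boundary: (1/2)·v² + (9/10)·v + (-319/200) = 0
  disc = (9/10)² − 4·(1/2)·(-319/200) = 4 ; √disc = 2
  v_R = (−(9/10) + 2) / (2·(1/2)) = 11/10 m/s
check:
T_s = v_R/a_R = (11/10)/1 = 1.1000 s
robot in T_r: 1.1000·0.3000 = 0.3300 m
robot under decel: 1.1000²/(2·1.0000) = 0.6050 m
human over T_r+T_s: 0.6000·(0.3000+1.1000) = 0.8400 m
C+Z_d+Z_r = 0.0200+0.0200+0.0600 = 0.1000 m
sum ≈ 0.3300+0.6050+0.8400+0.1000 ≈ 1.8750 m = S ✓

v_R_max = 11/10 m/s = 1.1000 m/s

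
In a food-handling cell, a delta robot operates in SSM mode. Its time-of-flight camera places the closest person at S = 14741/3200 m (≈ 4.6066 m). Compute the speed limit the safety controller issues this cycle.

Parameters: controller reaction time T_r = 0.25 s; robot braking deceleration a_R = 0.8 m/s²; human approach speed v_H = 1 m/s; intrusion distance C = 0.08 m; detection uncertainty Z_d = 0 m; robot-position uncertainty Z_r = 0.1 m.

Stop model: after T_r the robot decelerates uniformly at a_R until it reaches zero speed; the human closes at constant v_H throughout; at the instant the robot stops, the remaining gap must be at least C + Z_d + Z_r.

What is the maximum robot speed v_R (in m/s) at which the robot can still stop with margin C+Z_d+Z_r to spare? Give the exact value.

at the boundary: (5/8)·v² + (3/2)·v + (-2673/640) = 0
  disc = (3/2)² − 4·(5/8)·(-2673/640) = 3249/256 ; √disc = 57/16
  v_R = (−(3/2) + 57/16) / (2·(5/8)) = 33/20 m/s
check:
braking lasts T_s = (33/20)/(4/5) = 2.0625 s
robot covers v_R·T_r = 1.6500·0.2500 = 0.4125 m before braking
braking distance = 1.6500²/(2·0.8000) = 1.7016 m
human over T_r+T_s: 1.0000·(0.2500+2.0625) = 2.3125 m
margins: 0.0800+0.0000+0.1000 = 0.1800 m
sum ≈ 0.4125+1.7016+2.3125+0.1800 ≈ 4.6066 m = S ✓

v_R_max = 33/20 m/s = 1.6500 m/s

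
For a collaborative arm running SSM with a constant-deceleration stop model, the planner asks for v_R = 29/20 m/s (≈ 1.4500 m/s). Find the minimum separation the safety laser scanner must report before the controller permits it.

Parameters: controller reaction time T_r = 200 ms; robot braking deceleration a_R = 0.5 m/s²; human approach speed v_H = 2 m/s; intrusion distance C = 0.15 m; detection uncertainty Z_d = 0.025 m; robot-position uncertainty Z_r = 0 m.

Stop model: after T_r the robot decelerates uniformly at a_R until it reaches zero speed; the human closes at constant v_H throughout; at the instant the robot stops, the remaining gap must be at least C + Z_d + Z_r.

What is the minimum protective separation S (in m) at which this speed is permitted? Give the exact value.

S_min = 3507/400 m = 8.7675 m

stop time T_s = (29/20)/(1/2) = 2.9000 s
reaction-phase robot travel = 1.4500·0.2000 = 0.2900 m
robot covers 1.4500·2.9000 − ½·0.5000·2.9000² = 2.1025 m while stopping
human closes 2.0000·3.1000 = 6.2000 m
residual clearance needed = 0.1500+0.0250+0.0000 = 0.1750 m
S_min ≈ 0.2900+2.1025+6.2000+0.1750  ⇒  S_min = 3507/400 m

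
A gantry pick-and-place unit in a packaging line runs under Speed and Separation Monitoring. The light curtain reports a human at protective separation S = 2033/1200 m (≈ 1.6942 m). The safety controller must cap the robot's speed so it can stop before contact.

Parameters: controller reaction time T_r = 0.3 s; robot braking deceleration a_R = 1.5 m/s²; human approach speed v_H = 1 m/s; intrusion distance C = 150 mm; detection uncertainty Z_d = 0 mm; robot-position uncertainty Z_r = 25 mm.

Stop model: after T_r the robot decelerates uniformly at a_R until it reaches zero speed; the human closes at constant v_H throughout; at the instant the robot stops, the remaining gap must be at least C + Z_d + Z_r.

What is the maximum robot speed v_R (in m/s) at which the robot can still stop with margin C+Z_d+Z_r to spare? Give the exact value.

v_R_max = 19/20 m/s = 0.9500 m/s

at the boundary: (1/3)·v² + (29/30)·v + (-1463/1200) = 0
  disc = (29/30)² − 4·(1/3)·(-1463/1200) = 64/25 ; √disc = 8/5
  v_R = (−(29/30) + 8/5) / (2·(1/3)) = 19/20 m/s
check:
stop time T_s = (19/20)/(3/2) = 0.6333 s
reaction-phase robot travel = 0.9500·0.3000 = 0.2850 m
robot covers 0.9500·0.6333 − ½·1.5000·0.6333² = 0.3008 m while stopping
human closes 1.0000·0.9333 = 0.9333 m
C+Z_d+Z_r = 0.1500+0.0000+0.0250 = 0.1750 m
sum ≈ 0.2850+0.3008+0.9333+0.1750 ≈ 1.6942 m = S ✓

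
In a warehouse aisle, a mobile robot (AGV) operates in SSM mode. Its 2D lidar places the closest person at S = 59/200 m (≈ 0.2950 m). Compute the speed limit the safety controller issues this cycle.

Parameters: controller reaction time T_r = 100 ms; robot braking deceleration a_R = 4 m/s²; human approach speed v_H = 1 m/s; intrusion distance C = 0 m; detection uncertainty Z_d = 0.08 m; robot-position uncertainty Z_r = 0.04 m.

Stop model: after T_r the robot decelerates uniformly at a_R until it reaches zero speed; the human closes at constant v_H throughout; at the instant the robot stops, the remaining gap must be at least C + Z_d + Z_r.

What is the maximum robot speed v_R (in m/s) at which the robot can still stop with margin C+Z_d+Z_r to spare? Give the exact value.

collect terms ⇒ (1/8)·v_R² + (7/20)·v_R + (-3/40) = 0
  disc = (7/20)² − 4·(1/8)·(-3/40) = 4/25 ; √disc = 2/5
  v_R = (−(7/20) + 2/5) / (2·(1/8)) = 1/5 m/s
check:
braking lasts T_s = (1/5)/4 = 0.0500 s
robot covers v_R·T_r = 0.2000·0.1000 = 0.0200 m before braking
braking distance = 0.2000²/(2·4.0000) = 0.0050 m
human closes 1.0000·0.1500 = 0.1500 m
margins: 0.0000+0.0800+0.0400 = 0.1200 m
sum ≈ 0.0200+0.0050+0.1500+0.1200 ≈ 0.2950 m = S ✓

v_R_max = 1/5 m/s = 0.2000 m/s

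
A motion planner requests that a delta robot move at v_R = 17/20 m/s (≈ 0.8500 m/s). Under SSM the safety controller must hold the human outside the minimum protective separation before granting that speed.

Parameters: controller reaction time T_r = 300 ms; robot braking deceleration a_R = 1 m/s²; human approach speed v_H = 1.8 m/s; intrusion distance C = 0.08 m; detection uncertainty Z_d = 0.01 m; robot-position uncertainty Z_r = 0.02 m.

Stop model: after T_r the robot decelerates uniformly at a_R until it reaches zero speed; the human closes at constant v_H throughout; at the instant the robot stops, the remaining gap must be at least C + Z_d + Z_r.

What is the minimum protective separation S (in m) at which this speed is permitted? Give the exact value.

stop time T_s = (17/20)/1 = 0.8500 s
robot in T_r: 0.8500·0.3000 = 0.2550 m
robot under decel: 0.8500²/(2·1.0000) = 0.3613 m
human over T_r+T_s: 1.8000·(0.3000+0.8500) = 2.0700 m
residual clearance needed = 0.0800+0.0100+0.0200 = 0.1100 m
S_min ≈ 0.2550+0.3613+2.0700+0.1100  ⇒  S_min = 2237/800 m

S_min = 2237/800 m = 2.7963 m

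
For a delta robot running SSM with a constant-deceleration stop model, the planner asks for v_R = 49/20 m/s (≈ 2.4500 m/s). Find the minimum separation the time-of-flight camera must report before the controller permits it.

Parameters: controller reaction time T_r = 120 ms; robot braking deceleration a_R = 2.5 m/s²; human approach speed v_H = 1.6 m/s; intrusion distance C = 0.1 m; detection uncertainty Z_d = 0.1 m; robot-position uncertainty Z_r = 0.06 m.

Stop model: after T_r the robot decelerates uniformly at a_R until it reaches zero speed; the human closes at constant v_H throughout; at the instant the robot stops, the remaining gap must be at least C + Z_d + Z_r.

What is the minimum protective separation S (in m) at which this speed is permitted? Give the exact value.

S_min = 7029/2000 m = 3.5145 m

braking lasts T_s = (49/20)/(5/2) = 0.9800 s
robot covers v_R·T_r = 2.4500·0.1200 = 0.2940 m before braking
robot covers 2.4500·0.9800 − ½·2.5000·0.9800² = 1.2005 m while stopping
human over T_r+T_s: 1.6000·(0.1200+0.9800) = 1.7600 m
residual clearance needed = 0.1000+0.1000+0.0600 = 0.2600 m
S_min ≈ 0.2940+1.2005+1.7600+0.2600  ⇒  S_min = 7029/2000 m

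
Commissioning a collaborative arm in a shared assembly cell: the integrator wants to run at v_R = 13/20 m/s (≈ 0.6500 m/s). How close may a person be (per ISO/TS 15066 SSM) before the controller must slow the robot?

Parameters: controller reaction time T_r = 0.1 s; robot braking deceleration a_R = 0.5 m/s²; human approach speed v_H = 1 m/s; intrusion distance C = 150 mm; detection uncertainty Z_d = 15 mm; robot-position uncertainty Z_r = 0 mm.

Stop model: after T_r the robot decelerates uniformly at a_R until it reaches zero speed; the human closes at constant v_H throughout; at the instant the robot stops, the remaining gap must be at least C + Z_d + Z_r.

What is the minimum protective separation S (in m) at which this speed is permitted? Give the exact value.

S_min = 821/400 m = 2.0525 m

T_s = v_R/a_R = (13/20)/(1/2) = 1.3000 s
robot covers v_R·T_r = 0.6500·0.1000 = 0.0650 m before braking
robot under decel: 0.6500²/(2·0.5000) = 0.4225 m
human closes 1.0000·1.4000 = 1.4000 m
margins: 0.1500+0.0150+0.0000 = 0.1650 m
S_min ≈ 0.0650+0.4225+1.4000+0.1650  ⇒  S_min = 821/400 m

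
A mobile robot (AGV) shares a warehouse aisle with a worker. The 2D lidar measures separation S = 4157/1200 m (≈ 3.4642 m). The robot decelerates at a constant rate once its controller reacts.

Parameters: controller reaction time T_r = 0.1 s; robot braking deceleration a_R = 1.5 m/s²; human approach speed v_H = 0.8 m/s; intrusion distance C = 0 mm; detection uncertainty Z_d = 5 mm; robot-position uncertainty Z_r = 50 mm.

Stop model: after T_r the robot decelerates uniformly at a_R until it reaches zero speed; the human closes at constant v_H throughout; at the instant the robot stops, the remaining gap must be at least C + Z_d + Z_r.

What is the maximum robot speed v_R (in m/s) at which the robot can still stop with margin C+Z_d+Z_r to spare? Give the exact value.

quadratic (1/3)·v² + (19/30)·v + (-799/240) = 0
  disc = (19/30)² − 4·(1/3)·(-799/240) = 121/25 ; √disc = 11/5
  v_R = (−(19/30) + 11/5) / (2·(1/3)) = 47/20 m/s
check:
T_s = v_R/a_R = (47/20)/(3/2) = 1.5667 s
robot in T_r: 2.3500·0.1000 = 0.2350 m
braking distance = 2.3500²/(2·1.5000) = 1.8408 m
human closes 0.8000·1.6667 = 1.3333 m
residual clearance needed = 0.0000+0.0050+0.0500 = 0.0550 m
sum ≈ 0.2350+1.8408+1.3333+0.0550 ≈ 3.4642 m = S ✓

v_R_max = 47/20 m/s = 2.3500 m/s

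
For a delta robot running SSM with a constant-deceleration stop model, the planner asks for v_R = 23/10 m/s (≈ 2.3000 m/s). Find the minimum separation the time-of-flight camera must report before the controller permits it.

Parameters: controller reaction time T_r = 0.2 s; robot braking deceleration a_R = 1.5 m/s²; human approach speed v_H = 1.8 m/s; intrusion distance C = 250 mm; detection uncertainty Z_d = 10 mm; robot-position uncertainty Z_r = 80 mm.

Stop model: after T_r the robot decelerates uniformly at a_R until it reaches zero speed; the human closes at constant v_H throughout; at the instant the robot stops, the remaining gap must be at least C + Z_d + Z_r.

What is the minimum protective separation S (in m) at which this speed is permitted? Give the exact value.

stop time T_s = (23/10)/(3/2) = 1.5333 s
robot covers v_R·T_r = 2.3000·0.2000 = 0.4600 m before braking
robot covers 2.3000·1.5333 − ½·1.5000·1.5333² = 1.7633 m while stopping
person approaches 1.8000·(0.2000+1.5333) = 3.1200 m
C+Z_d+Z_r = 0.2500+0.0100+0.0800 = 0.3400 m
S_min ≈ 0.4600+1.7633+3.1200+0.3400  ⇒  S_min = 341/60 m

S_min = 341/60 m = 5.6833 m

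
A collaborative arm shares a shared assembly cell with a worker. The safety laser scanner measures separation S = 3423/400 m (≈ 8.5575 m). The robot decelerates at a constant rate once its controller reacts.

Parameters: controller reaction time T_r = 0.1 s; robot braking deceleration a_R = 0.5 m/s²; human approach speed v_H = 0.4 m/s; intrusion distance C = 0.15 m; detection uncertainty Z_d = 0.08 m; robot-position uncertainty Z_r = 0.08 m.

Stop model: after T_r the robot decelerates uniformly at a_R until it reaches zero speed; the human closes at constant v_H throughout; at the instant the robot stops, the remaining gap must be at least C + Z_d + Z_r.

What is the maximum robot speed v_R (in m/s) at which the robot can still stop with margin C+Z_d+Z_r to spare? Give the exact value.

quadratic (1)·v² + (9/10)·v + (-3283/400) = 0
  disc = (9/10)² − 4·(1)·(-3283/400) = 841/25 ; √disc = 29/5
  v_R = (−(9/10) + 29/5) / (2·(1)) = 49/20 m/s
check:
T_s = v_R/a_R = (49/20)/(1/2) = 4.9000 s
robot covers v_R·T_r = 2.4500·0.1000 = 0.2450 m before braking
robot covers 2.4500·4.9000 − ½·0.5000·4.9000² = 6.0025 m while stopping
human closes 0.4000·5.0000 = 2.0000 m
C+Z_d+Z_r = 0.1500+0.0800+0.0800 = 0.3100 m
sum ≈ 0.2450+6.0025+2.0000+0.3100 ≈ 8.5575 m = S ✓

v_R_max = 49/20 m/s = 2.4500 m/s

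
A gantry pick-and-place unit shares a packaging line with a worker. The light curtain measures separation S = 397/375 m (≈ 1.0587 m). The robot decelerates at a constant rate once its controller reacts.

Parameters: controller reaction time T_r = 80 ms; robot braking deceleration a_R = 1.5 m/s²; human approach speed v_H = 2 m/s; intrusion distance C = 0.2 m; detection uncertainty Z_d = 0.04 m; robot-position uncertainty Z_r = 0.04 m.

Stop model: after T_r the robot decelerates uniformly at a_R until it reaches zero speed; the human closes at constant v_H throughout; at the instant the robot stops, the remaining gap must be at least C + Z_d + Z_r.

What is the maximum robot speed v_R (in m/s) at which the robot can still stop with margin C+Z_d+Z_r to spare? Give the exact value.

collect terms ⇒ (1/3)·v_R² + (106/75)·v_R + (-232/375) = 0
  disc = (106/75)² − 4·(1/3)·(-232/375) = 1764/625 ; √disc = 42/25
  v_R = (−(106/75) + 42/25) / (2·(1/3)) = 2/5 m/s
check:
T_s = v_R/a_R = (2/5)/(3/2) = 0.2667 s
reaction-phase robot travel = 0.4000·0.0800 = 0.0320 m
braking distance = 0.4000²/(2·1.5000) = 0.0533 m
person approaches 2.0000·(0.0800+0.2667) = 0.6933 m
margins: 0.2000+0.0400+0.0400 = 0.2800 m
sum ≈ 0.0320+0.0533+0.6933+0.2800 ≈ 1.0587 m = S ✓

v_R_max = 2/5 m/s = 0.4000 m/s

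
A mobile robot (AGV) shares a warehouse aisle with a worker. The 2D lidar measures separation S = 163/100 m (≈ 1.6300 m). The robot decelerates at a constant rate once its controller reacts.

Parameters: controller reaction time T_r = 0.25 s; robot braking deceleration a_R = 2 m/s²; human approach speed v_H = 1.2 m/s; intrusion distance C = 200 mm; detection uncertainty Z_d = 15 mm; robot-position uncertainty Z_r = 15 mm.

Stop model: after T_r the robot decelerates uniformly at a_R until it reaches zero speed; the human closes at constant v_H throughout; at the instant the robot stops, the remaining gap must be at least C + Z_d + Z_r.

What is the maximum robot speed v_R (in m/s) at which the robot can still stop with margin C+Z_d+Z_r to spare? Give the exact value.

v_R_max = 1 m/s = 1.0000 m/s

collect terms ⇒ (1/4)·v_R² + (17/20)·v_R + (-11/10) = 0
  disc = (17/20)² − 4·(1/4)·(-11/10) = 729/400 ; √disc = 27/20
  v_R = (−(17/20) + 27/20) / (2·(1/4)) = 1 m/s
check:
T_s = v_R/a_R = 1/2 = 0.5000 s
robot covers v_R·T_r = 1.0000·0.2500 = 0.2500 m before braking
robot under decel: 1.0000²/(2·2.0000) = 0.2500 m
human over T_r+T_s: 1.2000·(0.2500+0.5000) = 0.9000 m
margins: 0.2000+0.0150+0.0150 = 0.2300 m
sum ≈ 0.2500+0.2500+0.9000+0.2300 ≈ 1.6300 m = S ✓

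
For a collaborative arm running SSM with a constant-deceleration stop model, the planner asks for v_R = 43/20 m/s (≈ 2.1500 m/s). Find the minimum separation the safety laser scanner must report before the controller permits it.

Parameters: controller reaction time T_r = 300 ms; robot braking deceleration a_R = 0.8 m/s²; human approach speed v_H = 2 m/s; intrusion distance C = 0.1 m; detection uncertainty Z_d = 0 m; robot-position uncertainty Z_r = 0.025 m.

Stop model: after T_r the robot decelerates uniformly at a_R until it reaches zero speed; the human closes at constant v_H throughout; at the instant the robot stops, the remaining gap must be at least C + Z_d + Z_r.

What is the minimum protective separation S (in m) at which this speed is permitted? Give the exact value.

S_min = 30829/3200 m = 9.6341 m

stop time T_s = (43/20)/(4/5) = 2.6875 s
robot in T_r: 2.1500·0.3000 = 0.6450 m
robot under decel: 2.1500²/(2·0.8000) = 2.8891 m
human over T_r+T_s: 2.0000·(0.3000+2.6875) = 5.9750 m
residual clearance needed = 0.1000+0.0000+0.0250 = 0.1250 m
S_min ≈ 0.6450+2.8891+5.9750+0.1250  ⇒  S_min = 30829/3200 m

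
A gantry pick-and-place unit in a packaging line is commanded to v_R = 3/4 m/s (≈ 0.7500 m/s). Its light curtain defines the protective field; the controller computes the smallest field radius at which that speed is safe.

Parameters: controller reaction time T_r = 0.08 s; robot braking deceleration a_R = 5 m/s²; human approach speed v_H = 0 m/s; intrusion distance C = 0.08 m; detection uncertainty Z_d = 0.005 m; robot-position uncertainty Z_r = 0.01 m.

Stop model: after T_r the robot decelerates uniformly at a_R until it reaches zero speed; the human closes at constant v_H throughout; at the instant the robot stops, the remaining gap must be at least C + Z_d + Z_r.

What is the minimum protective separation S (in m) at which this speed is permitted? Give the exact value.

stop time T_s = (3/4)/5 = 0.1500 s
reaction-phase robot travel = 0.7500·0.0800 = 0.0600 m
robot covers 0.7500·0.1500 − ½·5.0000·0.1500² = 0.0563 m while stopping
human closes 0.0000·0.2300 = 0.0000 m
margins: 0.0800+0.0050+0.0100 = 0.0950 m
S_min ≈ 0.0600+0.0563+0.0000+0.0950  ⇒  S_min = 169/800 m

S_min = 169/800 m = 0.2112 m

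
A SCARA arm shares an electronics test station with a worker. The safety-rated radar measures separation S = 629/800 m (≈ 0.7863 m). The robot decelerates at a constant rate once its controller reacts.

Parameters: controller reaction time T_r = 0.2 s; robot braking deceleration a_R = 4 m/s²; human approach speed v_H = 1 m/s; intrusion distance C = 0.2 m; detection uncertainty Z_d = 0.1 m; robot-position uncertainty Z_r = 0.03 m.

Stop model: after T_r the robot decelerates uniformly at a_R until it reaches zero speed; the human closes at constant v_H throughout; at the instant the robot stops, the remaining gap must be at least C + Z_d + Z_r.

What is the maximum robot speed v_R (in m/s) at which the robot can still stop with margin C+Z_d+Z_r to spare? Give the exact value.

v_R_max = 1/2 m/s = 0.5000 m/s

at the boundary: (1/8)·v² + (9/20)·v + (-41/160) = 0
  disc = (9/20)² − 4·(1/8)·(-41/160) = 529/1600 ; √disc = 23/40
  v_R = (−(9/20) + 23/40) / (2·(1/8)) = 1/2 m/s
check:
stop time T_s = (1/2)/4 = 0.1250 s
robot in T_r: 0.5000·0.2000 = 0.1000 m
braking distance = 0.5000²/(2·4.0000) = 0.0312 m
person approaches 1.0000·(0.2000+0.1250) = 0.3250 m
residual clearance needed = 0.2000+0.1000+0.0300 = 0.3300 m
sum ≈ 0.1000+0.0312+0.3250+0.3300 ≈ 0.7863 m = S ✓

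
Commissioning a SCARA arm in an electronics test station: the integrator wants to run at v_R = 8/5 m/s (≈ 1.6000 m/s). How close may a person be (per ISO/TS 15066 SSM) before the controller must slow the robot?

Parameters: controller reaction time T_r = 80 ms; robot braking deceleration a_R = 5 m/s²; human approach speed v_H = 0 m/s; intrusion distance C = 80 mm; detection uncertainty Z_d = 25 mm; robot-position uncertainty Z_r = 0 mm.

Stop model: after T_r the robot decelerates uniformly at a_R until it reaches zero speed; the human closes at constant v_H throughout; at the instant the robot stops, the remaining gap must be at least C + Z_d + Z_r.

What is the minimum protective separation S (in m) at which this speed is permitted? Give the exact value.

S_min = 489/1000 m = 0.4890 m

stop time T_s = (8/5)/5 = 0.3200 s
reaction-phase robot travel = 1.6000·0.0800 = 0.1280 m
braking distance = 1.6000²/(2·5.0000) = 0.2560 m
person approaches 0.0000·(0.0800+0.3200) = 0.0000 m
C+Z_d+Z_r = 0.0800+0.0250+0.0000 = 0.1050 m
S_min ≈ 0.1280+0.2560+0.0000+0.1050  ⇒  S_min = 489/1000 m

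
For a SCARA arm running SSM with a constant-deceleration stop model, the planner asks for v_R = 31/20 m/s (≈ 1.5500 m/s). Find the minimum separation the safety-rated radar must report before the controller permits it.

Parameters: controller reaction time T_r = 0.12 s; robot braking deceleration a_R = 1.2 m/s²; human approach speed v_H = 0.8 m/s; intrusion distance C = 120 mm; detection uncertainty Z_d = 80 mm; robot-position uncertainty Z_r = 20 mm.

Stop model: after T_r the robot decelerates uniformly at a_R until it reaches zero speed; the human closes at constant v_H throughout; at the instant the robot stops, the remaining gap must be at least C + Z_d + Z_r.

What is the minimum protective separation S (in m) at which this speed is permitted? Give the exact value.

S_min = 20291/8000 m = 2.5364 m

stop time T_s = (31/20)/(6/5) = 1.2917 s
robot in T_r: 1.5500·0.1200 = 0.1860 m
robot covers 1.5500·1.2917 − ½·1.2000·1.2917² = 1.0010 m while stopping
human over T_r+T_s: 0.8000·(0.1200+1.2917) = 1.1293 m
C+Z_d+Z_r = 0.1200+0.0800+0.0200 = 0.2200 m
S_min ≈ 0.1860+1.0010+1.1293+0.2200  ⇒  S_min = 20291/8000 m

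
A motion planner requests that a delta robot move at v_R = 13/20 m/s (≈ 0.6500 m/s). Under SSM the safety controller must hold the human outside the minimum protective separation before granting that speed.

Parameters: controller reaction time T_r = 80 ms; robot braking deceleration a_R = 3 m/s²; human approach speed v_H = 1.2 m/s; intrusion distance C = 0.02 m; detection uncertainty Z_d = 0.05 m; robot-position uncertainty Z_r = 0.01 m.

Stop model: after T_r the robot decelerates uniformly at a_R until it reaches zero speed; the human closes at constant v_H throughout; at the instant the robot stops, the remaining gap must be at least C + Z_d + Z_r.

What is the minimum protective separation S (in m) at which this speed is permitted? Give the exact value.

braking lasts T_s = (13/20)/3 = 0.2167 s
robot covers v_R·T_r = 0.6500·0.0800 = 0.0520 m before braking
braking distance = 0.6500²/(2·3.0000) = 0.0704 m
human closes 1.2000·0.2967 = 0.3560 m
margins: 0.0200+0.0500+0.0100 = 0.0800 m
S_min ≈ 0.0520+0.0704+0.3560+0.0800  ⇒  S_min = 6701/12000 m

S_min = 6701/12000 m = 0.5584 m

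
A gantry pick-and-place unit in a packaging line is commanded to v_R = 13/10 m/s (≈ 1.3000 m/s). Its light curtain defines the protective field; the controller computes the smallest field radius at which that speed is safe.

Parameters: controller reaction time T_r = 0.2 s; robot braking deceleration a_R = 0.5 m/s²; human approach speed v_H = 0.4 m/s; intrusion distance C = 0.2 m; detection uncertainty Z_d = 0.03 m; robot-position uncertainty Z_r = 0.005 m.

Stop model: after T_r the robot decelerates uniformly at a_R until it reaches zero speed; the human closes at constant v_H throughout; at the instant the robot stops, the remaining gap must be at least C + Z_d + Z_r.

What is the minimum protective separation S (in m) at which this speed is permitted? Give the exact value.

stop time T_s = (13/10)/(1/2) = 2.6000 s
reaction-phase robot travel = 1.3000·0.2000 = 0.2600 m
braking distance = 1.3000²/(2·0.5000) = 1.6900 m
human closes 0.4000·2.8000 = 1.1200 m
margins: 0.2000+0.0300+0.0050 = 0.2350 m
S_min ≈ 0.2600+1.6900+1.1200+0.2350  ⇒  S_min = 661/200 m

S_min = 661/200 m = 3.3050 m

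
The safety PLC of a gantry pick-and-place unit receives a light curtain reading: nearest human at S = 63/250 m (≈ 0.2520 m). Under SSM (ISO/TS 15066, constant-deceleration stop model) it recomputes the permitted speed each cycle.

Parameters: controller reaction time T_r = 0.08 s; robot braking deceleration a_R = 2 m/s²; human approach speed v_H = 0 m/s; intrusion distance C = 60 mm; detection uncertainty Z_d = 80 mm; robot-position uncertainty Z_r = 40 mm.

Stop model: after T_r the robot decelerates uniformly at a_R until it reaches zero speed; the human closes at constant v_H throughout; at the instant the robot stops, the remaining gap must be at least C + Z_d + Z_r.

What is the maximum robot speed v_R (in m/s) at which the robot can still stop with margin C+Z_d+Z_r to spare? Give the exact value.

collect terms ⇒ (1/4)·v_R² + (2/25)·v_R + (-9/125) = 0
  disc = (2/25)² − 4·(1/4)·(-9/125) = 49/625 ; √disc = 7/25
  v_R = (−(2/25) + 7/25) / (2·(1/4)) = 2/5 m/s
check:
braking lasts T_s = (2/5)/2 = 0.2000 s
reaction-phase robot travel = 0.4000·0.0800 = 0.0320 m
braking distance = 0.4000²/(2·2.0000) = 0.0400 m
person approaches 0.0000·(0.0800+0.2000) = 0.0000 m
margins: 0.0600+0.0800+0.0400 = 0.1800 m
sum ≈ 0.0320+0.0400+0.0000+0.1800 ≈ 0.2520 m = S ✓

v_R_max = 2/5 m/s = 0.4000 m/s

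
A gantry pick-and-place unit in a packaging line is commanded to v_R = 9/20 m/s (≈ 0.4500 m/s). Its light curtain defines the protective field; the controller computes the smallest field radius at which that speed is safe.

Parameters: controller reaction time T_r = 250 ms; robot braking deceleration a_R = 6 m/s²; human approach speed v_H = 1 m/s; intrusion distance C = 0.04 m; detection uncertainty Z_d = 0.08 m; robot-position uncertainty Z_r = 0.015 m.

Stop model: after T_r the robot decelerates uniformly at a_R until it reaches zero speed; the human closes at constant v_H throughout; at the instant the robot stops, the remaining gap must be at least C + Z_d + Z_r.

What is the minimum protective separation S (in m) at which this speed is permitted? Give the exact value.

stop time T_s = (9/20)/6 = 0.0750 s
reaction-phase robot travel = 0.4500·0.2500 = 0.1125 m
robot covers 0.4500·0.0750 − ½·6.0000·0.0750² = 0.0169 m while stopping
human over T_r+T_s: 1.0000·(0.2500+0.0750) = 0.3250 m
residual clearance needed = 0.0400+0.0800+0.0150 = 0.1350 m
S_min ≈ 0.1125+0.0169+0.3250+0.1350  ⇒  S_min = 943/1600 m

S_min = 943/1600 m = 0.5894 m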